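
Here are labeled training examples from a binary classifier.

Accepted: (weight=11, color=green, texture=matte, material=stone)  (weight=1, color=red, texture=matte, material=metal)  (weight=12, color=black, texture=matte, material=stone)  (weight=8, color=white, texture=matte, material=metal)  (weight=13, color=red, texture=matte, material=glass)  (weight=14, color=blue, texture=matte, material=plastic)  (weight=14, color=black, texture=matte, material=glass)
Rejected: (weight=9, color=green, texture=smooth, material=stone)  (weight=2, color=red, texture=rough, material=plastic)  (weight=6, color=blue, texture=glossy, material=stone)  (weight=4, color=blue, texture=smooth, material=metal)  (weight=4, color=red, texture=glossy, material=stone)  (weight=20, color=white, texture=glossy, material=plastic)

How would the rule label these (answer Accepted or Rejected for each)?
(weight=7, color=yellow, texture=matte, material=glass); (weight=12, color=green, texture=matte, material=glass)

Accepted, Accepted

The simplest hypothesis consistent with all the labels is: texture is matte.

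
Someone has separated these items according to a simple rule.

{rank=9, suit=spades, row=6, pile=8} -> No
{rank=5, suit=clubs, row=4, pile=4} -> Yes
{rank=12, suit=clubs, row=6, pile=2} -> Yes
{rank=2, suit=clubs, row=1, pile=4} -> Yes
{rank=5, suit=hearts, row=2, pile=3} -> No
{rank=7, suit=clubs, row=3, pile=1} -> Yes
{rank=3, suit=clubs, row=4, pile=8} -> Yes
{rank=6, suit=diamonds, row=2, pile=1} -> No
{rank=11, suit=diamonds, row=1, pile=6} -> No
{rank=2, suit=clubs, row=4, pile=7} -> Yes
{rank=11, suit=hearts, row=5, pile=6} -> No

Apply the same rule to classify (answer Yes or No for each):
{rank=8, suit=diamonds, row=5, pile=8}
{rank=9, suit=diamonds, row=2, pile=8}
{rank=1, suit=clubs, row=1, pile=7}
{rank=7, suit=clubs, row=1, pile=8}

No, No, Yes, Yes

All 'Yes' examples share one property — suit is clubs — and every 'No' example lacks it.
No: {rank=8, suit=diamonds, row=5, pile=8}, since suit is diamonds.
No: {rank=9, suit=diamonds, row=2, pile=8}, since suit is diamonds.
Yes: {rank=1, suit=clubs, row=1, pile=7}, since suit is clubs.
Yes: {rank=7, suit=clubs, row=1, pile=8}, since suit is clubs.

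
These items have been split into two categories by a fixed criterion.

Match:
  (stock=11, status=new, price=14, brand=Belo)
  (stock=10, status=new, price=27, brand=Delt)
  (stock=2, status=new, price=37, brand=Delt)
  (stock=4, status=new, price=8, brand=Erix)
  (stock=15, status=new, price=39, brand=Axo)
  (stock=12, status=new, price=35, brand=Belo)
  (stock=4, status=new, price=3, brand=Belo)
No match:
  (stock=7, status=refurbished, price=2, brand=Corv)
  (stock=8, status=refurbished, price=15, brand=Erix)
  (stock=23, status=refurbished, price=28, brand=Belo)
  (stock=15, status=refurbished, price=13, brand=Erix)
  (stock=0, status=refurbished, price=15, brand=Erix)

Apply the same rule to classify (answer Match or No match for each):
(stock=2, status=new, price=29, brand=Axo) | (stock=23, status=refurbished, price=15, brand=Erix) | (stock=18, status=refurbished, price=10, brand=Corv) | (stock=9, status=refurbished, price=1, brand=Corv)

Match, No match, No match, No match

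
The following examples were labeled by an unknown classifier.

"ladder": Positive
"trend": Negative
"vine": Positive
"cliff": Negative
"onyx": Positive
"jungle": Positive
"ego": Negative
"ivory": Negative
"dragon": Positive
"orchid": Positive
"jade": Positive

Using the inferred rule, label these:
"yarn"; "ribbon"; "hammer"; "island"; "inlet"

Positive, Positive, Positive, Positive, Negative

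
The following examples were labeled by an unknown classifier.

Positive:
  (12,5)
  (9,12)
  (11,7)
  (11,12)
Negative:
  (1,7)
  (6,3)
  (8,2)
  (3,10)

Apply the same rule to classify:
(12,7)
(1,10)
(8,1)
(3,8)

Positive, Negative, Negative, Negative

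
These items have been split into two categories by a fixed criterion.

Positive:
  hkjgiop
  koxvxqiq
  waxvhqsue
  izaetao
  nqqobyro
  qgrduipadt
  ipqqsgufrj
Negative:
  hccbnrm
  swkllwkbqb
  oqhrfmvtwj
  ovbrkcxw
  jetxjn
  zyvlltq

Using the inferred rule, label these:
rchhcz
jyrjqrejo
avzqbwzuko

A rule that fits every label: has ≥ 2 vowels — true of each 'Positive' example, false of each 'Negative' one.
rchhcz: Negative (0 vowels). jyrjqrejo: Positive (2 vowels). avzqbwzuko: Positive (3 vowels).

Negative, Positive, Positive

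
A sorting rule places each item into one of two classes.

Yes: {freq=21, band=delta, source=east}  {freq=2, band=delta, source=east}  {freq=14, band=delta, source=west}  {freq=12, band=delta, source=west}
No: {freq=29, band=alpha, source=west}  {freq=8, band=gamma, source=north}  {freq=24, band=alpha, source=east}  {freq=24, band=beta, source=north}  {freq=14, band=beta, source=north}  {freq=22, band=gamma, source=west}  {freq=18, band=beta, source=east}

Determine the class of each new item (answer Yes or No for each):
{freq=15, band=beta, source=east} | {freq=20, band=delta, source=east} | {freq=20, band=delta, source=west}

No, Yes, Yes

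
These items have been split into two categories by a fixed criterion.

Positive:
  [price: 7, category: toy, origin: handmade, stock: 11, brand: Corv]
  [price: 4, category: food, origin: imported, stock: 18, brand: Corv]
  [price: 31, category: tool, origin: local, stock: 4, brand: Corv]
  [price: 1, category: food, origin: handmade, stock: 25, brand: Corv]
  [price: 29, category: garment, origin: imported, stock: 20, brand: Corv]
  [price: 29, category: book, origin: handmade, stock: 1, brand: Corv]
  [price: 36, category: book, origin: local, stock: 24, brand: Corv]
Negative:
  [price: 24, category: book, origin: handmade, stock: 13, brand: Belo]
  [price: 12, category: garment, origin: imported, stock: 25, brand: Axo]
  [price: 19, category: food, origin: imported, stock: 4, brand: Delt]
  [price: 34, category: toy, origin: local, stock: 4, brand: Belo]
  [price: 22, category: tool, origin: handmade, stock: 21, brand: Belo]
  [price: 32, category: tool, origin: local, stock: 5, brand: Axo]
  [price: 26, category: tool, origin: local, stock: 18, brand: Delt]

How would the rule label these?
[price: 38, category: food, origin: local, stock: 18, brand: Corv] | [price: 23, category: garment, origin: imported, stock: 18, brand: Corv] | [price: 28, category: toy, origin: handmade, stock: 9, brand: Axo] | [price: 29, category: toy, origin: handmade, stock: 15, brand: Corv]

Positive, Positive, Negative, Positive

The pattern is that an item is 'Positive' exactly when: brand is Corv.
[price: 38, category: food, origin: local, stock: 18, brand: Corv]: brand is Corv, has this property → Positive.
[price: 23, category: garment, origin: imported, stock: 18, brand: Corv]: brand is Corv, has this property → Positive.
[price: 28, category: toy, origin: handmade, stock: 9, brand: Axo]: brand is Axo, doesn't qualify → Negative.
[price: 29, category: toy, origin: handmade, stock: 15, brand: Corv]: brand is Corv, has this property → Positive.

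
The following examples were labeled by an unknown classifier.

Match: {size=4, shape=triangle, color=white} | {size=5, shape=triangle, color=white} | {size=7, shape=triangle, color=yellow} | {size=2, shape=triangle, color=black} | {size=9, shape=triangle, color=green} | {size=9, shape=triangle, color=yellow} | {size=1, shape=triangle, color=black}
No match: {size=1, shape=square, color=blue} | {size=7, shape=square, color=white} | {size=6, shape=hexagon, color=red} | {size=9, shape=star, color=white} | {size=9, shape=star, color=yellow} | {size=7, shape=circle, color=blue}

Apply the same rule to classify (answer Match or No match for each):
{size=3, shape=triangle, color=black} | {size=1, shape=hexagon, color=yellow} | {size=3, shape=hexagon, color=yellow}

Every 'Match' example satisfies: shape is triangle. None of the 'No match' examples do.
{size=3, shape=triangle, color=black} → shape is triangle → Match.
{size=1, shape=hexagon, color=yellow} → shape is hexagon → No match.
{size=3, shape=hexagon, color=yellow} → shape is hexagon → No match.

Match, No match, No match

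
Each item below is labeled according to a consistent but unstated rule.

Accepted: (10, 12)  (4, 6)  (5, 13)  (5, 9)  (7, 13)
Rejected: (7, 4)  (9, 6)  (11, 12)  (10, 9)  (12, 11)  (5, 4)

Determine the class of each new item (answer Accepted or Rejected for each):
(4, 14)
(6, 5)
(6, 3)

Accepted, Rejected, Rejected

The rule appears to be: sum is even.
Accepted: (4, 14), since 4+14 = 18.
Rejected: (6, 5), since 6+5 = 11.
Rejected: (6, 3), since 6+3 = 9.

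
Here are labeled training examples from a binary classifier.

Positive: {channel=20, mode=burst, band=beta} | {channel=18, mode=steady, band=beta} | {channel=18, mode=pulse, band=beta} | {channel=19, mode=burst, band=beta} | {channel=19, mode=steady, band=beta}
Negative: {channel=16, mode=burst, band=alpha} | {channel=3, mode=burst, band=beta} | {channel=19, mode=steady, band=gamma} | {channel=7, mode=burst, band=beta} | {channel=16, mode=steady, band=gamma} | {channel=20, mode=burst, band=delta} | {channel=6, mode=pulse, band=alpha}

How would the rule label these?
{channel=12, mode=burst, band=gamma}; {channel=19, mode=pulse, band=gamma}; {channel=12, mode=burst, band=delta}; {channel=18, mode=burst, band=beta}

The pattern is that an item is 'Positive' exactly when: band is beta AND channel ≥ 16.
{channel=12, mode=burst, band=gamma} — band is gamma, channel = 12, hence Negative. {channel=19, mode=pulse, band=gamma} — band is gamma, channel = 19, hence Negative. {channel=12, mode=burst, band=delta} — band is delta, channel = 12, hence Negative. {channel=18, mode=burst, band=beta} — band is beta, channel = 18, hence Positive.

Negative, Negative, Negative, Positive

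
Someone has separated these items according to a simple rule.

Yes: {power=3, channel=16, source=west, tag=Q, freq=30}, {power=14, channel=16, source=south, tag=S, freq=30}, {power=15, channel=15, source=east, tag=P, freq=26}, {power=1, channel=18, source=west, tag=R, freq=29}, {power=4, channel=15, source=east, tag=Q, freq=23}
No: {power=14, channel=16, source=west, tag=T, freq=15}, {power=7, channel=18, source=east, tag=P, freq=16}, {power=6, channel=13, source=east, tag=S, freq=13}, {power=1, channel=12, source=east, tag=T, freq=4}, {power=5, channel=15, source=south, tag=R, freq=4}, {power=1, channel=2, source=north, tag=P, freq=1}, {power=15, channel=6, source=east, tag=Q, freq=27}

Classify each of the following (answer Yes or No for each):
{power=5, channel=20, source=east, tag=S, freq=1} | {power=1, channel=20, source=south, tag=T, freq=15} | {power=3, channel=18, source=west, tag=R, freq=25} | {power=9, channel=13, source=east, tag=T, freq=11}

The rule appears to be: channel ≥ 12 AND freq ≥ 23.
{power=5, channel=20, source=east, tag=S, freq=1}: No (channel = 20, freq = 1).
{power=1, channel=20, source=south, tag=T, freq=15}: No (channel = 20, freq = 15).
{power=3, channel=18, source=west, tag=R, freq=25}: Yes (channel = 18, freq = 25).
{power=9, channel=13, source=east, tag=T, freq=11}: No (channel = 13, freq = 11).

No, No, Yes, No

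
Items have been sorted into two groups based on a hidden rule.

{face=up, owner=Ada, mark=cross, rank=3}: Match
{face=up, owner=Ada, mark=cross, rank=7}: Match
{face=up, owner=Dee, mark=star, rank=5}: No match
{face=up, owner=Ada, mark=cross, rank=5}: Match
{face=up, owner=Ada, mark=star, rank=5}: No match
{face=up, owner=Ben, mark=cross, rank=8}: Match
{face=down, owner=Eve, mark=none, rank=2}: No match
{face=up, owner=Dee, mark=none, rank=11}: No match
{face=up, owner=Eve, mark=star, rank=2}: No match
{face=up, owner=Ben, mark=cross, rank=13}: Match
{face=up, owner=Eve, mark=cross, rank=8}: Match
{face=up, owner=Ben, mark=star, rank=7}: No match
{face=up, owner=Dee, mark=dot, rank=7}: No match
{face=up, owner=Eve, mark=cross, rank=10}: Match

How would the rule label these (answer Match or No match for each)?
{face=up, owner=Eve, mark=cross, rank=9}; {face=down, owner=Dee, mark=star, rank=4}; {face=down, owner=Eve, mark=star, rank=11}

Match, No match, No match

The distinguishing property — mark is cross — holds for all the 'Match' cases and none of the 'No match' cases.
{face=up, owner=Eve, mark=cross, rank=9}: mark is cross, meets the rule → Match.
{face=down, owner=Dee, mark=star, rank=4}: mark is star, does not pass → No match.
{face=down, owner=Eve, mark=star, rank=11}: mark is star, does not pass → No match.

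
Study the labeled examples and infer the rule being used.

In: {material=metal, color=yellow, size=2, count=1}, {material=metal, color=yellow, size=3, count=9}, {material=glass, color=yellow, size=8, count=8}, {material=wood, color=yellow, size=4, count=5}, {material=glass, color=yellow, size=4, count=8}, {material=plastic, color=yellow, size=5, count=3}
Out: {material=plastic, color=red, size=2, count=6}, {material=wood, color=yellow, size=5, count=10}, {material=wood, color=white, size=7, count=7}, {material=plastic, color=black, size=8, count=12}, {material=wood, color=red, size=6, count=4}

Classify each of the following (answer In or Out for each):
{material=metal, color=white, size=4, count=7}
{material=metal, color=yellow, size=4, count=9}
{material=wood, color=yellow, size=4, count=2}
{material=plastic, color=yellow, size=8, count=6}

Out, In, In, In

The rule appears to be: color is yellow AND count ≤ 9.
{material=metal, color=white, size=4, count=7} — color is white, count = 7, hence Out. {material=metal, color=yellow, size=4, count=9} — color is yellow, count = 9, hence In. {material=wood, color=yellow, size=4, count=2} — color is yellow, count = 2, hence In. {material=plastic, color=yellow, size=8, count=6} — color is yellow, count = 6, hence In.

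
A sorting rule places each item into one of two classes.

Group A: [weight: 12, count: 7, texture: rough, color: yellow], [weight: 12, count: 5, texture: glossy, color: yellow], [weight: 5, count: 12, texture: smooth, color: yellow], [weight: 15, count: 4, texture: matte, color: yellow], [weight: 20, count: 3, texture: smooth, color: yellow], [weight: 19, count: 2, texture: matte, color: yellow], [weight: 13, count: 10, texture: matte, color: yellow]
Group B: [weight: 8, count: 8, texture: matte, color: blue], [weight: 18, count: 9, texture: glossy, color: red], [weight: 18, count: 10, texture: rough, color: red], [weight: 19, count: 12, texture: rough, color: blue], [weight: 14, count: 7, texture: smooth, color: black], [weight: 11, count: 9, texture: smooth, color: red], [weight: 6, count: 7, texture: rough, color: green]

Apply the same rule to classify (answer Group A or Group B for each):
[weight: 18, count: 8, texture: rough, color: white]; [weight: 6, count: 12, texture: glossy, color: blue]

Group B, Group B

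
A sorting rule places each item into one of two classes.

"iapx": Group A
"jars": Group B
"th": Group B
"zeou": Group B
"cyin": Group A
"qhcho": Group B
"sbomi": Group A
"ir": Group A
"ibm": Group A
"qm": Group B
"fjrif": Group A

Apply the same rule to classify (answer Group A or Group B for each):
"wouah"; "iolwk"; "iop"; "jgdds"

Rule: contains 'i'. This holds for each 'Group A' example and fails for each 'Group B' one.
"wouah" → no 'i' → Group B.
"iolwk" → has 'i' → Group A.
"iop" → has 'i' → Group A.
"jgdds" → no 'i' → Group B.

Group B, Group A, Group A, Group B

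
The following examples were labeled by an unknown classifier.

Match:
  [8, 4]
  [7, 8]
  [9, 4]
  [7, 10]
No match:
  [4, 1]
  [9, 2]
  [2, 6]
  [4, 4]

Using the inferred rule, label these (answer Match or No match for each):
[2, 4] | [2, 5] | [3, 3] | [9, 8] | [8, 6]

The simplest hypothesis consistent with all the labels is: sum ≥ 12.

No match, No match, No match, Match, Match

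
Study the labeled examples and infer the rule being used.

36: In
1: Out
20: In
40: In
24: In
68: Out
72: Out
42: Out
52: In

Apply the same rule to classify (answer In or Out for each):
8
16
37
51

In, In, Out, Out

The common property of the 'In' items is: multiple of 4 AND at most 52. No 'Out' item has it.
8: 8 = 4·2, 8 ≤ 52 — has this property, so In.
16: 16 = 4·4, 16 ≤ 52 — has this property, so In.
37: 37 = 4·9 + 1, 37 ≤ 52 — does not pass, so Out.
51: 51 = 4·12 + 3, 51 ≤ 52 — does not pass, so Out.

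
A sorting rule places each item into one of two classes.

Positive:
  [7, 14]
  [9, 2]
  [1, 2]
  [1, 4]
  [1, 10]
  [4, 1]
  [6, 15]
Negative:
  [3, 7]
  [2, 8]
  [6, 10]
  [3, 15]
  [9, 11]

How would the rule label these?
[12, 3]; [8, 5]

Positive, Positive

'Positive' ⟺ sum is odd.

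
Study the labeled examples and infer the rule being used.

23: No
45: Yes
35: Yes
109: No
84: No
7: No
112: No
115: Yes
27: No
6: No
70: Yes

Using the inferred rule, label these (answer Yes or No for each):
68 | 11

No, No

Comparing the two groups points to one rule — multiple of 5.
68: 68 = 5·13 + 3 — fails the rule, so No.
11: 11 = 5·2 + 1 — fails the rule, so No.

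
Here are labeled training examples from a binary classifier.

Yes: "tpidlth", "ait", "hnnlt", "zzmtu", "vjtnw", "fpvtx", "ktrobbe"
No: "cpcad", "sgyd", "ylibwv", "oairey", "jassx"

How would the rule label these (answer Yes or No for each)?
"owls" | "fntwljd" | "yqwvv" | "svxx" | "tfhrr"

No, Yes, No, No, Yes

The pattern is that an item is 'Yes' exactly when: contains 't'.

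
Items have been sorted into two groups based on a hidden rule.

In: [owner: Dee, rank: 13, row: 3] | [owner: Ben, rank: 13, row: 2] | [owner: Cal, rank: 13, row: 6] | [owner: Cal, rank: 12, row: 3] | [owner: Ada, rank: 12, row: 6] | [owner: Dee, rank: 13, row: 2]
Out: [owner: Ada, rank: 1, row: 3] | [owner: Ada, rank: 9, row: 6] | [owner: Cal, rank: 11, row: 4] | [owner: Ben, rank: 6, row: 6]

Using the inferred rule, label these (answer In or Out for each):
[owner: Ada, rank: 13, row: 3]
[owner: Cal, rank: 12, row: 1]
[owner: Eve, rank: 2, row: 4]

In, In, Out

Every 'In' example satisfies: rank ≥ 12. None of the 'Out' examples do.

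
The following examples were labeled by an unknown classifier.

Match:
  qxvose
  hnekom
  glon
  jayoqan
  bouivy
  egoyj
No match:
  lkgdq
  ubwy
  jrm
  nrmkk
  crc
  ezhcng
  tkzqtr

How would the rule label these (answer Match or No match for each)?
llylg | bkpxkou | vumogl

No match, Match, Match

The pattern is that an item is 'Match' exactly when: contains 'o'.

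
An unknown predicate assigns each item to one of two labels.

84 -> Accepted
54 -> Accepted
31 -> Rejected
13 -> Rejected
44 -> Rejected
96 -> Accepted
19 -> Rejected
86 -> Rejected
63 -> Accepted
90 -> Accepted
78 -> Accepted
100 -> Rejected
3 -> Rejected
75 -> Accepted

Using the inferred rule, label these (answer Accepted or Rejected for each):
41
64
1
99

The classifier is using: multiple of 3 AND at least 13.
41 → 41 = 3·13 + 2, 41 ≥ 13 → Rejected. 64 → 64 = 3·21 + 1, 64 ≥ 13 → Rejected. 1 → 1 = 3·0 + 1, 1 < 13 → Rejected. 99 → 99 = 3·33, 99 ≥ 13 → Accepted.

Rejected, Rejected, Rejected, Accepted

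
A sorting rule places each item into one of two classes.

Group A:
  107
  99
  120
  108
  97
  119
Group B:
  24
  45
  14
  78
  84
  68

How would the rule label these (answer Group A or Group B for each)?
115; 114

'Group A' ⟺ at least 97.
115: 115 ≥ 97, meets the rule → Group A. 114: 114 ≥ 97, meets the rule → Group A.

Group A, Group A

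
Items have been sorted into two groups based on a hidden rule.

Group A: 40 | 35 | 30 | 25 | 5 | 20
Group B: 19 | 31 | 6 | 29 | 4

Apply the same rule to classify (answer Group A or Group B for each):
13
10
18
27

Group B, Group A, Group B, Group B

A rule that fits every label: multiple of 5 — true of each 'Group A' example, false of each 'Group B' one.
13: 13 = 5·2 + 3 — doesn't match, so Group B. 10: 10 = 5·2 — fits, so Group A. 18: 18 = 5·3 + 3 — doesn't match, so Group B. 27: 27 = 5·5 + 2 — doesn't match, so Group B.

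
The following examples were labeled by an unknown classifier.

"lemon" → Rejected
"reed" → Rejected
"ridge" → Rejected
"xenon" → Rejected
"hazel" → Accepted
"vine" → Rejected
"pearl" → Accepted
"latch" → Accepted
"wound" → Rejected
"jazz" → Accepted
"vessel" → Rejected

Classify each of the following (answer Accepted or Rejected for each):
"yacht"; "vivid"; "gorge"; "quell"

Every 'Accepted' example satisfies: contains 'a'. None of the 'Rejected' examples do.
"yacht": Accepted (has 'a').
"vivid": Rejected (no 'a').
"gorge": Rejected (no 'a').
"quell": Rejected (no 'a').

Accepted, Rejected, Rejected, Rejected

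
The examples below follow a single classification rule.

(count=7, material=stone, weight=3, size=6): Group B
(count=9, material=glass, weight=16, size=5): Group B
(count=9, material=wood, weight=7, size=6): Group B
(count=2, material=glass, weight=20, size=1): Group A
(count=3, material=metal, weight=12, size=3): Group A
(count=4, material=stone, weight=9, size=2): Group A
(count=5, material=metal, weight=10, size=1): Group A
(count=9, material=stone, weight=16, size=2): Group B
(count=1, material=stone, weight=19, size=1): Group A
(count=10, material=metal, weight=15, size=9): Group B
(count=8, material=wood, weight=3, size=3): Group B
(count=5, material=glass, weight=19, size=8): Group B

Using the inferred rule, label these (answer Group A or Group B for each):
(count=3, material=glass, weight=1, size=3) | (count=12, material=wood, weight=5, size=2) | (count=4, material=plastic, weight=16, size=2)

Group A, Group B, Group A

One predicate separates the groups cleanly: size ≤ 3 AND count ≤ 5.
(count=3, material=glass, weight=1, size=3) — size = 3, count = 3, hence Group A.
(count=12, material=wood, weight=5, size=2) — size = 2, count = 12, hence Group B.
(count=4, material=plastic, weight=16, size=2) — size = 2, count = 4, hence Group A.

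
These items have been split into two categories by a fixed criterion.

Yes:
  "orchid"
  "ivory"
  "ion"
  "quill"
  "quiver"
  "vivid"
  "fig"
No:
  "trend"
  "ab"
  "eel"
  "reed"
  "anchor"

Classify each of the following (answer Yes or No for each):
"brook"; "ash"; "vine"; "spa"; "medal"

No, No, Yes, No, No

All 'Yes' examples share one property — contains 'i' — and every 'No' example lacks it.
"brook" → no 'i' → No.
"ash" → no 'i' → No.
"vine" → has 'i' → Yes.
"spa" → no 'i' → No.
"medal" → no 'i' → No.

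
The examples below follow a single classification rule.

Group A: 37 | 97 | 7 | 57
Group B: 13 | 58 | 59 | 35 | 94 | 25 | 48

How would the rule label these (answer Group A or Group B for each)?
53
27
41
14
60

The rule appears to be: ends in digit 7.
53 — last digit 3, hence Group B.
27 — last digit 7, hence Group A.
41 — last digit 1, hence Group B.
14 — last digit 4, hence Group B.
60 — last digit 0, hence Group B.

Group B, Group A, Group B, Group B, Group B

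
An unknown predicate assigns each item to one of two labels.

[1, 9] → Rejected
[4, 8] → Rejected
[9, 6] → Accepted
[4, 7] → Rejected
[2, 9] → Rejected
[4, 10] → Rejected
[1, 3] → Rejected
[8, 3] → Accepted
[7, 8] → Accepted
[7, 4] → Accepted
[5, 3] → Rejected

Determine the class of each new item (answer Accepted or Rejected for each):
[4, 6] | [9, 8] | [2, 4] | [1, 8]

Rejected, Accepted, Rejected, Rejected

Rule: first ≥ 6. This holds for each 'Accepted' example and fails for each 'Rejected' one.
[4, 6]: Rejected (first 4).
[9, 8]: Accepted (first 9).
[2, 4]: Rejected (first 2).
[1, 8]: Rejected (first 1).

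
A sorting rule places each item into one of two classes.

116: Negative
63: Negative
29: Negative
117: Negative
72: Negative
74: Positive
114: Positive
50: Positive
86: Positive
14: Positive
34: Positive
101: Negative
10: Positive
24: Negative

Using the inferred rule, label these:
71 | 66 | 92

Negative, Positive, Negative

The classifier is using: ≡ 2 (mod 4).
71: 71 mod 4 = 3 — fails this test, so Negative.
66: 66 mod 4 = 2 — matches, so Positive.
92: 92 mod 4 = 0 — fails this test, so Negative.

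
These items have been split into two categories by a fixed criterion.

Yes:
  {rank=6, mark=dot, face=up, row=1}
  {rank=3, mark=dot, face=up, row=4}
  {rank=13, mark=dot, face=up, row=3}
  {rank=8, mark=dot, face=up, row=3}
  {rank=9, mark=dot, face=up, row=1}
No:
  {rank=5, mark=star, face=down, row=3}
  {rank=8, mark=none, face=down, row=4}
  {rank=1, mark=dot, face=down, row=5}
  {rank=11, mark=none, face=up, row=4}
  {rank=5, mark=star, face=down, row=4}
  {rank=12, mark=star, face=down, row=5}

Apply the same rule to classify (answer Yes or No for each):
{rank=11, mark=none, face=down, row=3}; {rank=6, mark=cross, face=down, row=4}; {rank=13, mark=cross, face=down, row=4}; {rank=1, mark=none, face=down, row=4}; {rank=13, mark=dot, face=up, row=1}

No, No, No, No, Yes

One predicate separates the groups cleanly: face is up AND mark is dot.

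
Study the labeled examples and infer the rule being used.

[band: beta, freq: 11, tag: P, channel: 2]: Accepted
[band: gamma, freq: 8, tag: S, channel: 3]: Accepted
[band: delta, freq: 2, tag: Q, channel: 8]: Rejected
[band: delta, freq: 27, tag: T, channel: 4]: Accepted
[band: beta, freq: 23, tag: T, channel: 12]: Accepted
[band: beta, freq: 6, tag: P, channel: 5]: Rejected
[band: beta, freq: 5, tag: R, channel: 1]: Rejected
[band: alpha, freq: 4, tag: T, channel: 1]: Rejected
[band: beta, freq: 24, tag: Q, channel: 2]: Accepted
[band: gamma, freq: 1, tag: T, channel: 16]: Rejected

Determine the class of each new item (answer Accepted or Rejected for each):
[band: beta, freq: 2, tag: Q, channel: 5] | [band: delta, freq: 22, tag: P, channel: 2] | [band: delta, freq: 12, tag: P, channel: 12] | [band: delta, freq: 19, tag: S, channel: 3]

All 'Accepted' examples share one property — freq ≥ 8 — and every 'Rejected' example lacks it.
[band: beta, freq: 2, tag: Q, channel: 5]: Rejected (freq = 2).
[band: delta, freq: 22, tag: P, channel: 2]: Accepted (freq = 22).
[band: delta, freq: 12, tag: P, channel: 12]: Accepted (freq = 12).
[band: delta, freq: 19, tag: S, channel: 3]: Accepted (freq = 19).

Rejected, Accepted, Accepted, Accepted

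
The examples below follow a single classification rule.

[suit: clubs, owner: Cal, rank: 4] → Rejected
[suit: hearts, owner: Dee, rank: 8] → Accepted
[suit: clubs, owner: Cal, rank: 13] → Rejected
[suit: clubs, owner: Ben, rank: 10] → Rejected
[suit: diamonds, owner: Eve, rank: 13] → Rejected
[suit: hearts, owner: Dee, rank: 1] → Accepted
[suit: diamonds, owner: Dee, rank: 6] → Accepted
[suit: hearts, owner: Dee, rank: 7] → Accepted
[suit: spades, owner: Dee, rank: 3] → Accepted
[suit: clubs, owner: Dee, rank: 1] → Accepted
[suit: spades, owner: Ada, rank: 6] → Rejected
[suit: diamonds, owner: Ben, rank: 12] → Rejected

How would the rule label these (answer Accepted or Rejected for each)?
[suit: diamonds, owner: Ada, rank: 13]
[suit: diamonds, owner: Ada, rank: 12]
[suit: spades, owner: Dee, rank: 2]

Rejected, Rejected, Accepted

Every 'Accepted' example satisfies: owner is Dee. None of the 'Rejected' examples do.
[suit: diamonds, owner: Ada, rank: 13]: owner is Ada, does not pass → Rejected. [suit: diamonds, owner: Ada, rank: 12]: owner is Ada, does not pass → Rejected. [suit: spades, owner: Dee, rank: 2]: owner is Dee, has this property → Accepted.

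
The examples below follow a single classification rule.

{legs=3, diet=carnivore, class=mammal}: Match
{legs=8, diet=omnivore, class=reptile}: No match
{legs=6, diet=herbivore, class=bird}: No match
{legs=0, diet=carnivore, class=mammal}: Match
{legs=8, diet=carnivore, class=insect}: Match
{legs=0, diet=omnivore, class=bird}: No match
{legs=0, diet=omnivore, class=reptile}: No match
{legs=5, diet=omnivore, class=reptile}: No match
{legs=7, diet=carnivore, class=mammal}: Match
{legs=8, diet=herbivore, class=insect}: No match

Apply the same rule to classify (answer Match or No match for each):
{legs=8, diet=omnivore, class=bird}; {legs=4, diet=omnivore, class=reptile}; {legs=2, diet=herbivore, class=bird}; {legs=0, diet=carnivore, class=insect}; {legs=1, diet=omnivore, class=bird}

No match, No match, No match, Match, No match

The pattern is that an item is 'Match' exactly when: diet is carnivore.
{legs=8, diet=omnivore, class=bird}: diet is omnivore — does not fit, so No match. {legs=4, diet=omnivore, class=reptile}: diet is omnivore — does not fit, so No match. {legs=2, diet=herbivore, class=bird}: diet is herbivore — does not fit, so No match. {legs=0, diet=carnivore, class=insect}: diet is carnivore — fits, so Match. {legs=1, diet=omnivore, class=bird}: diet is omnivore — does not fit, so No match.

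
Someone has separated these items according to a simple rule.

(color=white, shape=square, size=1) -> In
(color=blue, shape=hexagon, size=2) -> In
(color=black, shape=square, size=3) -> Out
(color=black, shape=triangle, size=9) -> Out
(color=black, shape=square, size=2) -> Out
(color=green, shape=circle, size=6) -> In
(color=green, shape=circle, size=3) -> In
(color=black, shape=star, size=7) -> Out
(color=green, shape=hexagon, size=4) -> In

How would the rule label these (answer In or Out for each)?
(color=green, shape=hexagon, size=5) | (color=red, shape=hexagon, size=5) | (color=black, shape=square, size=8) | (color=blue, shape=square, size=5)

The common property of the 'In' items is: color is not black. No 'Out' item has it.
(color=green, shape=hexagon, size=5) — color is green, hence In. (color=red, shape=hexagon, size=5) — color is red, hence In. (color=black, shape=square, size=8) — color is black, hence Out. (color=blue, shape=square, size=5) — color is blue, hence In.

In, In, Out, In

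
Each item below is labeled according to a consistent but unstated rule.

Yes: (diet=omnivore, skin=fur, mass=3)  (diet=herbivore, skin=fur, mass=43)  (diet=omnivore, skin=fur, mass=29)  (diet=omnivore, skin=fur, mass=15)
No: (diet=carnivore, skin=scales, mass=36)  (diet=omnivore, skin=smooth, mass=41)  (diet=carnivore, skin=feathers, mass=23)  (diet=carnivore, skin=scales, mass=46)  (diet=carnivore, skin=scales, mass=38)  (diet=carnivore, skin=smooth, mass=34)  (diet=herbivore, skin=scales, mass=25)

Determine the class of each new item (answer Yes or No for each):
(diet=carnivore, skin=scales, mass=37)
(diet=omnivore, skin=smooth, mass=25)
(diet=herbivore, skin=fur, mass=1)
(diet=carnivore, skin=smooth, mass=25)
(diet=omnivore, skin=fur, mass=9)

No, No, Yes, No, Yes

The pattern is that an item is 'Yes' exactly when: skin is fur.
(diet=carnivore, skin=scales, mass=37): No (skin is scales).
(diet=omnivore, skin=smooth, mass=25): No (skin is smooth).
(diet=herbivore, skin=fur, mass=1): Yes (skin is fur).
(diet=carnivore, skin=smooth, mass=25): No (skin is smooth).
(diet=omnivore, skin=fur, mass=9): Yes (skin is fur).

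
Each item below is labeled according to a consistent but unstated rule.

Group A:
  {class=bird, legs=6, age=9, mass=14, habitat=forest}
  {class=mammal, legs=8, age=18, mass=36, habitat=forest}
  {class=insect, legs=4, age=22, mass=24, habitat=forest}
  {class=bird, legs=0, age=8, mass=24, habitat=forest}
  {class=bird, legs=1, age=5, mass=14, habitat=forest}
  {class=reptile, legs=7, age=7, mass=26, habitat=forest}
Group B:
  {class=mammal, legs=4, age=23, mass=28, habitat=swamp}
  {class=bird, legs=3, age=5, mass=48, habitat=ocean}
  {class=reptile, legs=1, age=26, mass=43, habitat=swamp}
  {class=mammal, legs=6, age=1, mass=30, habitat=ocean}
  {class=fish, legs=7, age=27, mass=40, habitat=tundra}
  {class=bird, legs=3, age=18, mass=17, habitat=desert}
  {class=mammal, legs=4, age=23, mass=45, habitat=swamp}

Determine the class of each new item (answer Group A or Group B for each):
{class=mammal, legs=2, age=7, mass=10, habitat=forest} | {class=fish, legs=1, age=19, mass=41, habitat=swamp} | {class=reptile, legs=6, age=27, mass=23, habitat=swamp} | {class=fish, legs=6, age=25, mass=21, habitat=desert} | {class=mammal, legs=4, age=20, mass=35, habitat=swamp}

Group A, Group B, Group B, Group B, Group B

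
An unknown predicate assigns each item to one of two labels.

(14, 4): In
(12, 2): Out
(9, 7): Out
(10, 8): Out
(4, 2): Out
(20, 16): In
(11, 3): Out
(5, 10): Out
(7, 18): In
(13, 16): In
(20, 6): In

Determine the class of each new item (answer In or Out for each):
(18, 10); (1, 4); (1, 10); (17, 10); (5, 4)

In, Out, Out, In, Out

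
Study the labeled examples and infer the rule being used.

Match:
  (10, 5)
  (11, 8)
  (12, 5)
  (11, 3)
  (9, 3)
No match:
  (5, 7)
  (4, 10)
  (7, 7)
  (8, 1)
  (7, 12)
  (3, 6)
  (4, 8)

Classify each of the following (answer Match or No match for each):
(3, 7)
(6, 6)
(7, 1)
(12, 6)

Every 'Match' example satisfies: first ≥ 9. None of the 'No match' examples do.
(3, 7): first 3, does not pass → No match. (6, 6): first 6, does not pass → No match. (7, 1): first 7, does not pass → No match. (12, 6): first 12, checks out → Match.

No match, No match, No match, Match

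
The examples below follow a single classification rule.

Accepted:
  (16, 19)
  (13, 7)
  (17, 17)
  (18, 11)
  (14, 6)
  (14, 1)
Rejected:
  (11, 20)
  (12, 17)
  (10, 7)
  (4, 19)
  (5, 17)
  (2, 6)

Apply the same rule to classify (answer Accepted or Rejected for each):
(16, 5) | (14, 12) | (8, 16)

Accepted, Accepted, Rejected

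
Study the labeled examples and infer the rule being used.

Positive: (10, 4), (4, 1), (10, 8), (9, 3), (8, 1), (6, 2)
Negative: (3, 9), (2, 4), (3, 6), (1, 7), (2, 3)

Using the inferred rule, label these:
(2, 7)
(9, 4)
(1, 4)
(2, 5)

Negative, Positive, Negative, Negative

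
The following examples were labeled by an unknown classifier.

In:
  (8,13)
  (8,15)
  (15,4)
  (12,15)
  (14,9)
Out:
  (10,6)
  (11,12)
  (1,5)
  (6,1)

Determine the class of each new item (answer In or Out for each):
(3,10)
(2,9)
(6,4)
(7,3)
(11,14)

Out, Out, Out, Out, In

The simplest hypothesis consistent with all the labels is: max ≥ 13.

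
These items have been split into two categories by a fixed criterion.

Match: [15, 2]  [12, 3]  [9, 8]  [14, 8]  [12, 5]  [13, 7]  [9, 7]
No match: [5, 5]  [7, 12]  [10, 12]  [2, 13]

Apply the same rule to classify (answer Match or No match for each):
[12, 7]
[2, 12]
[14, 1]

Looking at the examples, the only property every 'Match' case has and every 'No match' case lacks is: first > second.
[12, 7] → 12 > 7 → Match. [2, 12] → 2 < 12 → No match. [14, 1] → 14 > 1 → Match.

Match, No match, Match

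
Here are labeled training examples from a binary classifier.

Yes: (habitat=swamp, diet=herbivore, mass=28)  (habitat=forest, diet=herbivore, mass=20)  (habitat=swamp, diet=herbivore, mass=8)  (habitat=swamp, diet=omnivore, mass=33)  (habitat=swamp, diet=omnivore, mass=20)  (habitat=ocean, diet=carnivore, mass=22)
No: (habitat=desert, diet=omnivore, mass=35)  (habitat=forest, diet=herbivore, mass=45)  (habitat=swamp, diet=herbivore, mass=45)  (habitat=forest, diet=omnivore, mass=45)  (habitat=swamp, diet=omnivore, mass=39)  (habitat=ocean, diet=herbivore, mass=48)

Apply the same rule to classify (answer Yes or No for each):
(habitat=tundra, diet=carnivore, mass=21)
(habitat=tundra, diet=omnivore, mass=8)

Yes, Yes

The classifier is using: mass ≤ 33.
(habitat=tundra, diet=carnivore, mass=21): Yes (mass = 21). (habitat=tundra, diet=omnivore, mass=8): Yes (mass = 8).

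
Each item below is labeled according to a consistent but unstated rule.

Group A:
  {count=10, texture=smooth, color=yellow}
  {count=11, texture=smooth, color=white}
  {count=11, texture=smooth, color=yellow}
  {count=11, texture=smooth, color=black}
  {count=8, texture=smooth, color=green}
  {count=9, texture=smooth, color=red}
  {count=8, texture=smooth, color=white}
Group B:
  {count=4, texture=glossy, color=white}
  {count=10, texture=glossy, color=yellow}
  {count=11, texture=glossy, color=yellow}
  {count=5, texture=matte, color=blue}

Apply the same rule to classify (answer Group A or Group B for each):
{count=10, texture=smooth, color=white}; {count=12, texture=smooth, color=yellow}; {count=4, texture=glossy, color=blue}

The pattern is that an item is 'Group A' exactly when: texture is smooth.
{count=10, texture=smooth, color=white} — texture is smooth, hence Group A. {count=12, texture=smooth, color=yellow} — texture is smooth, hence Group A. {count=4, texture=glossy, color=blue} — texture is glossy, hence Group B.

Group A, Group A, Group B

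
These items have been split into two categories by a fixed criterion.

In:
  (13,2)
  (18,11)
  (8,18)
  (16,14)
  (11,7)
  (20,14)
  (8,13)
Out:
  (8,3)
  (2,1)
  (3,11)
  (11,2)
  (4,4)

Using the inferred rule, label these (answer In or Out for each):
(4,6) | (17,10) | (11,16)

Out, In, In

A rule that fits every label: sum ≥ 15 — true of each 'In' example, false of each 'Out' one.
(4,6) — 4+6 = 10, hence Out. (17,10) — 17+10 = 27, hence In. (11,16) — 11+16 = 27, hence In.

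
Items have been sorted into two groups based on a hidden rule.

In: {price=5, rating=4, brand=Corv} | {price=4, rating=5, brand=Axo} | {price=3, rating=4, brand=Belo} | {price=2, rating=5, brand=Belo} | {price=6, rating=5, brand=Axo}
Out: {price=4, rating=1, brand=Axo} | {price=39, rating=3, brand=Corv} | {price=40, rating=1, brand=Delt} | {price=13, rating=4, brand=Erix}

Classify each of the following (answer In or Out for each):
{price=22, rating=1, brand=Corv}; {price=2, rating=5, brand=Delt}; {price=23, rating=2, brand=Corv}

The rule appears to be: price ≤ 6 AND rating ≥ 3.
{price=22, rating=1, brand=Corv} → price = 22, rating = 1 → Out. {price=2, rating=5, brand=Delt} → price = 2, rating = 5 → In. {price=23, rating=2, brand=Corv} → price = 23, rating = 2 → Out.

Out, In, Out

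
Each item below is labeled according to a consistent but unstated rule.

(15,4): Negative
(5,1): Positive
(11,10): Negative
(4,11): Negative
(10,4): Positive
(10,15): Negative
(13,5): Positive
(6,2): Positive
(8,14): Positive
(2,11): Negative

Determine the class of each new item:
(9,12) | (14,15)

The common property of the 'Positive' items is: sum is even. No 'Negative' item has it.
Negative: (9,12), since 9+12 = 21.
Negative: (14,15), since 14+15 = 29.

Negative, Negative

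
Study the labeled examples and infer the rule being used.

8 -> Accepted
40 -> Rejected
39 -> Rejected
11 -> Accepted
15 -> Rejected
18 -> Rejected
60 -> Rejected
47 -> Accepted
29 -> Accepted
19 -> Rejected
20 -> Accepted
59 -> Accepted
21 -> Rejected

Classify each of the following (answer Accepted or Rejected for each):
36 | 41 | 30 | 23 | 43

The common property of the 'Accepted' items is: ≡ 2 (mod 3). No 'Rejected' item has it.

Rejected, Accepted, Rejected, Accepted, Rejected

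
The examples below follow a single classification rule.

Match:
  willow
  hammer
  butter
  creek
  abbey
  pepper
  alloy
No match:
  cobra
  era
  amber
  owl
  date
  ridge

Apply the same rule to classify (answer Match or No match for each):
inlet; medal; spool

No match, No match, Match

The rule appears to be: has a double letter.
inlet → no doubled letter → No match.
medal → no doubled letter → No match.
spool → 'oo' doubled → Match.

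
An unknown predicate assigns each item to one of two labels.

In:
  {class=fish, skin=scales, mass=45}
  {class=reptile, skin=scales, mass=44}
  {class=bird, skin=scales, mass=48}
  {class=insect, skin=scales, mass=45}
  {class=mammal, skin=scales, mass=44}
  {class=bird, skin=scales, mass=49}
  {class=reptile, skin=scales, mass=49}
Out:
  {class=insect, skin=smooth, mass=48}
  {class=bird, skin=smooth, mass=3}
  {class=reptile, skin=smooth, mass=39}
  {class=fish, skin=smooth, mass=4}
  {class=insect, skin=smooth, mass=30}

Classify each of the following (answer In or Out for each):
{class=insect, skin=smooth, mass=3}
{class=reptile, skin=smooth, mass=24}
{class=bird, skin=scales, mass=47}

Out, Out, In

A rule that fits every label: skin is scales — true of each 'In' example, false of each 'Out' one.
{class=insect, skin=smooth, mass=3} — skin is smooth, hence Out. {class=reptile, skin=smooth, mass=24} — skin is smooth, hence Out. {class=bird, skin=scales, mass=47} — skin is scales, hence In.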